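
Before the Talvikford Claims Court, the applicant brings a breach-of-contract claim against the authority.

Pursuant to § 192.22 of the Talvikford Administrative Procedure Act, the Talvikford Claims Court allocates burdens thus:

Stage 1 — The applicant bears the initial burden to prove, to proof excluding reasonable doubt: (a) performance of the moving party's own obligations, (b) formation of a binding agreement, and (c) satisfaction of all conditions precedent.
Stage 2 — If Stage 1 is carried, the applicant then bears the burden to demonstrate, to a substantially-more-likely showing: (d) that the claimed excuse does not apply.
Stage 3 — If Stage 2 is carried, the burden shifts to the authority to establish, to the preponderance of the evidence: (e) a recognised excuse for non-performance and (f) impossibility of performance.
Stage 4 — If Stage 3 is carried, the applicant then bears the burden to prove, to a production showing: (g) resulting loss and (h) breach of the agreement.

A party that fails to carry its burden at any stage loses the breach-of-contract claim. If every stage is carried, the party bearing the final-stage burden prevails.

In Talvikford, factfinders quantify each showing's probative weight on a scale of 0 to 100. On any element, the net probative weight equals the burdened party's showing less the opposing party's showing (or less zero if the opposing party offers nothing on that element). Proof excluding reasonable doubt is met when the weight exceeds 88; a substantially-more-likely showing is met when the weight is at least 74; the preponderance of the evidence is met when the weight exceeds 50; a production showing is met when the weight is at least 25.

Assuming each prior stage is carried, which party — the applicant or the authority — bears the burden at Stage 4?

Stage 4's rule assigns the burden to the applicant (to a production showing).

applicant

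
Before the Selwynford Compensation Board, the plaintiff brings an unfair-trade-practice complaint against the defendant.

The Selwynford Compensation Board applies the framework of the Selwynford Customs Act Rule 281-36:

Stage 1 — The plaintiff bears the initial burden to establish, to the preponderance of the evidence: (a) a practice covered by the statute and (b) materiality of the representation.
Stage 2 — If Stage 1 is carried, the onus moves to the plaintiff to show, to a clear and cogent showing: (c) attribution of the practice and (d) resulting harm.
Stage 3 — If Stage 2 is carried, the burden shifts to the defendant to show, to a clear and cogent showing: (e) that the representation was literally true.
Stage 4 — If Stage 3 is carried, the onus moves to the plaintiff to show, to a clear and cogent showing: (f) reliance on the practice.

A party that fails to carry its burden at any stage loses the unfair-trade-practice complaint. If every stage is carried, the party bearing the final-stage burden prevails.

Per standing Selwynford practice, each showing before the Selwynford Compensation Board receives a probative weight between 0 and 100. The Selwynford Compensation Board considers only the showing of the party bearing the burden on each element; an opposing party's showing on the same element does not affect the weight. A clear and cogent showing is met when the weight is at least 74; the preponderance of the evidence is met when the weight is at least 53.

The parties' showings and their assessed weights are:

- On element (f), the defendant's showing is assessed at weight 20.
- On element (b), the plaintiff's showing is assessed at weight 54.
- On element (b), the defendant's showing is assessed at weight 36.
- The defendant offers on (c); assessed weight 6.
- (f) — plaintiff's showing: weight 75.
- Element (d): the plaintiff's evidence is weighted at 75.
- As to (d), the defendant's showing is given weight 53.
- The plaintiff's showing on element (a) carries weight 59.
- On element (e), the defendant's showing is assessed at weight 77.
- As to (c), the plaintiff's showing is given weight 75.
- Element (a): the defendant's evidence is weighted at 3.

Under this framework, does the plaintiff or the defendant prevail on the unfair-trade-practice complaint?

At Stage 1 the plaintiff must meet the preponderance of the evidence (weight is at least 53): on (a) the weight is 59 (the defendant's 3 is given no effect), which does reach 53, so (a) meets the standard; on (b) the weight is 54 (the defendant's 36 is given no effect), ≥ 53, so (b) meets the standard.
  Stage 1 carried; the burden remains with the plaintiff.
At Stage 2 the plaintiff must meet a clear and cogent showing (weight is at least 74): on (c) the weight is 75 (the defendant's 6 is given no effect), which does reach 74, so (c) meets the standard; on (d) the weight is 75 (the defendant's 53 is given no effect), which does reach 74, so (d) meets the standard.
  All elements met. The burden passes to the defendant.
At Stage 3 the defendant must meet a clear and cogent showing (weight is at least 74): on (e) the weight is 77, ≥ 74, so (e) meets the standard.
  All elements met. The burden passes to the plaintiff.
At Stage 4 the plaintiff must meet a clear and cogent showing (weight is at least 74): on (f) the weight is 75 (the defendant's 20 is given no effect), ≥ 74, so (f) meets the standard.
  All elements met at the final stage.
Every stage carried; the plaintiff prevails.

plaintiff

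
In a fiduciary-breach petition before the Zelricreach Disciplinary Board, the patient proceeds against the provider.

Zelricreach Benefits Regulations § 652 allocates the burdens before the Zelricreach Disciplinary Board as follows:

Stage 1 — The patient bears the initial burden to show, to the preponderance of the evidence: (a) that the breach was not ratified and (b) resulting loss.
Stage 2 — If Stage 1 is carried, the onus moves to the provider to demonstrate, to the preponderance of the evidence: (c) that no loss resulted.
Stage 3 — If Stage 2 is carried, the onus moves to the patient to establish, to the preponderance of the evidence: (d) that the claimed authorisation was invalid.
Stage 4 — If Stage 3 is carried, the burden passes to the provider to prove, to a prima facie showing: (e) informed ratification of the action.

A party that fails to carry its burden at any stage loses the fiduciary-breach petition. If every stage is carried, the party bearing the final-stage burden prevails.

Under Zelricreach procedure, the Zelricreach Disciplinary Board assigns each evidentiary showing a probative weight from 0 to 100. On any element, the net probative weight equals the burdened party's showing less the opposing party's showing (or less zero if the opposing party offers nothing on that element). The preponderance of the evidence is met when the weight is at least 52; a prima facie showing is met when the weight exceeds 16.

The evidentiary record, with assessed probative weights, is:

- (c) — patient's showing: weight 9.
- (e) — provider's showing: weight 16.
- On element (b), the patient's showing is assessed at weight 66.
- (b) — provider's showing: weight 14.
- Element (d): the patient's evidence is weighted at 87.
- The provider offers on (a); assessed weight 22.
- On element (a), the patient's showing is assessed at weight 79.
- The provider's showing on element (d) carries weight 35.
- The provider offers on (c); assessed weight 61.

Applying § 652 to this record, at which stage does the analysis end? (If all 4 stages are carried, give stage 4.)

stage 4

Stage 1 (patient, the preponderance of the evidence, weight is at least 52): (a) net 79−22=57 ≥ 52 — meets; (b) net 66−14=52 ≥ 52 — meets.
  All elements met. The burden passes to the provider.
Stage 2 (provider, the preponderance of the evidence, weight is at least 52): (c) net 61−9=52 ≥ 52 — meets.
  Stage 2 carried; the burden shifts to the patient.
Stage 3 (patient, the preponderance of the evidence, weight is at least 52): (d) net 87−35=52 ≥ 52 — meets.
  The patient carries Stage 3; the provider now bears the burden.
Stage 4 (provider, a prima facie showing, weight exceeds 16): (e) 16 ≤ 16 — fails.
  The provider does not carry Stage 4.
The patient prevails.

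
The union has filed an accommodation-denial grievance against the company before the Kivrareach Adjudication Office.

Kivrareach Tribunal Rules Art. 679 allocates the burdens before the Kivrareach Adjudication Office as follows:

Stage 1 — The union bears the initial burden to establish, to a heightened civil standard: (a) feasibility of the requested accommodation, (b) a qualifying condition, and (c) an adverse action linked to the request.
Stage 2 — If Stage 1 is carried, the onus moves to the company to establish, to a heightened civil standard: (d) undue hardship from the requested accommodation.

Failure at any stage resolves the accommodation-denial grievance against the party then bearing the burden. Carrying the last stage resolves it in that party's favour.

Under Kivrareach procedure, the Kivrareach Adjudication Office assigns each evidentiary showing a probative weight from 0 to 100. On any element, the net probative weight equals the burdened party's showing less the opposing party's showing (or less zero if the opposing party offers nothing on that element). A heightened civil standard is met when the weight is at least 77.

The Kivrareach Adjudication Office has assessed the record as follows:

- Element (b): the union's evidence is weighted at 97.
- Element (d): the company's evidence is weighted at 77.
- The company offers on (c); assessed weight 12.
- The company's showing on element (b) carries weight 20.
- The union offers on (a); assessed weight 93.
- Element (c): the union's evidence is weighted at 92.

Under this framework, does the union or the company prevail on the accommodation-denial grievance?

company

Stage 1 (union, a heightened civil standard, weight is at least 77): (a) 93 ≥ 77 — meets; (b) net 97−20=77 ≥ 77 — meets; (c) net 92−12=80 ≥ 77 — meets.
  The union carries Stage 1; the company now bears the burden.
Stage 2 (company, a heightened civil standard, weight is at least 77): (d) 77 ≥ 77 — meets.
  All elements met at the final stage.
With every stage satisfied, the company prevails.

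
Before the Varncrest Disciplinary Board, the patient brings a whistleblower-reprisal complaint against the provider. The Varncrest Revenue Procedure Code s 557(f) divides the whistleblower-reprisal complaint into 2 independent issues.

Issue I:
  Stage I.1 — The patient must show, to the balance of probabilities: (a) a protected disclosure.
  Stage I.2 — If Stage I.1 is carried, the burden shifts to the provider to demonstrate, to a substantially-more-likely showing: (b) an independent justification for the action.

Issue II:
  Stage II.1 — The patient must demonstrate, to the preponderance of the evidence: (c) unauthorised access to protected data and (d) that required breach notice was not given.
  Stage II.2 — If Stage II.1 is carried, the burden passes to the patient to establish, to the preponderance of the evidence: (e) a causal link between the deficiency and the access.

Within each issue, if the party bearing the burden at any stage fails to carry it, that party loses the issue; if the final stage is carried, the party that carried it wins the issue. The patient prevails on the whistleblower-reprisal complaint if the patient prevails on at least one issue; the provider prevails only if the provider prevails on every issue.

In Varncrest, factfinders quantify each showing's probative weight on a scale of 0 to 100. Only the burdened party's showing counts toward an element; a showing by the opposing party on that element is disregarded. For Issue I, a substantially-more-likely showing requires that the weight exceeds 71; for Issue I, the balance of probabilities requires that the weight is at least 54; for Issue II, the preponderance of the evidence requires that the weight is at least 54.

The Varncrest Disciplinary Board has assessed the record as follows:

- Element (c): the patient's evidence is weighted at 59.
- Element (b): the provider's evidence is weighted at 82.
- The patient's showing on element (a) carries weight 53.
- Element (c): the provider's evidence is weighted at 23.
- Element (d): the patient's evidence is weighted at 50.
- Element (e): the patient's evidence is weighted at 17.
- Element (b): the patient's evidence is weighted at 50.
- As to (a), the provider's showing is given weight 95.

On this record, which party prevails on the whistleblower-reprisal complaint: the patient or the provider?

— Issue I —
Stage I.1 — burden on patient; standard: the balance of probabilities (weight is at least 54).
    (a): 53 (provider's 95 disregarded) < 54 [not met]
  The patient does not carry Stage I.1.
The provider prevails on this issue.
— Issue II —
Stage II.1 — burden on patient; standard: the preponderance of the evidence (weight is at least 54).
    (c): 59 (provider's 23 disregarded) ≥ 54 [met]
    (d): 50 < 54 [not met]
  Not every element is met, so the patient fails to carry Stage II.1.
So the provider prevails on this issue.
Per-issue: Issue I → provider; Issue II → provider. The patient must prevail on at least one issue; overall, the provider prevails.

provider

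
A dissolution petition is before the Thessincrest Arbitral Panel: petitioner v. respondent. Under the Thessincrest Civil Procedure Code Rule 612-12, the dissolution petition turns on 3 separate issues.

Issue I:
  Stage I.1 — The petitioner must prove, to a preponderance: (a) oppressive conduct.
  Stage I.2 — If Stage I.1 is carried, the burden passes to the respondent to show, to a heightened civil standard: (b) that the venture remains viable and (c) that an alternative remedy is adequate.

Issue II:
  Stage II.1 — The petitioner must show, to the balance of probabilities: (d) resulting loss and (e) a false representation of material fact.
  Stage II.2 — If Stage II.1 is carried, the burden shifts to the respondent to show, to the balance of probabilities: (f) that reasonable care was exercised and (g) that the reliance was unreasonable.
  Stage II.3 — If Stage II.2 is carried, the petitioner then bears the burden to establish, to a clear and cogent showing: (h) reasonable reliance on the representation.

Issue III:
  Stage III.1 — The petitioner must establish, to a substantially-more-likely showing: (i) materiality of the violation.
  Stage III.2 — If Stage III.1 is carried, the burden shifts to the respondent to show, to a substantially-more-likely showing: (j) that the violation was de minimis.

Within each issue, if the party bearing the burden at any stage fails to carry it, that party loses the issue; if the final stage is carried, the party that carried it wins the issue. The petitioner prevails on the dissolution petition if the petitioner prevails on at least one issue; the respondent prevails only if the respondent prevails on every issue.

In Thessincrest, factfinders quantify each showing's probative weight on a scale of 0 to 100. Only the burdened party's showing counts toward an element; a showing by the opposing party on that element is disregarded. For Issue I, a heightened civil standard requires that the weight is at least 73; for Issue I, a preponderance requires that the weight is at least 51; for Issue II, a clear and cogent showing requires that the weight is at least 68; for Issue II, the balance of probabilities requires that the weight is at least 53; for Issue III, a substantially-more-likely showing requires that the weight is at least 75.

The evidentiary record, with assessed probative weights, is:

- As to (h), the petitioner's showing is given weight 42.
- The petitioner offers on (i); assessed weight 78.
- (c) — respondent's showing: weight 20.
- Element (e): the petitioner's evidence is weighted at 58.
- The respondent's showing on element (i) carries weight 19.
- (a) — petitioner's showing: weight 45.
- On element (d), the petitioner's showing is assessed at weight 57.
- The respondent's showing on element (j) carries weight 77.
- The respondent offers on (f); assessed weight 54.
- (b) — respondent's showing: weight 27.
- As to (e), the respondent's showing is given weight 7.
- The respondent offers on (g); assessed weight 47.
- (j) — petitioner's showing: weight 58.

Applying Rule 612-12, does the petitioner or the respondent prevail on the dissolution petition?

— Issue I —
Stage I.1 — burden on petitioner; standard: a preponderance (weight is at least 51).
    (a): 45 < 51 [not met]
  Stage I.1 not carried; the petitioner fails its burden.
So the respondent prevails on this issue.
— Issue II —
Stage II.1 — burden on petitioner; standard: the balance of probabilities (weight is at least 53).
    (d): 57 ≥ 53 [met]
    (e): 58 (respondent's 7 disregarded) ≥ 53 [met]
  Stage II.1 is satisfied; the onus moves to the respondent.
Stage II.2 — burden on respondent; standard: the balance of probabilities (weight is at least 53).
    (f): 54 ≥ 53 [met]
    (g): 47 < 53 [not met]
  Not every element is met, so the respondent fails to carry Stage II.2.
The petitioner prevails on this issue.
— Issue III —
Stage III.1 — burden on petitioner; standard: a substantially-more-likely showing (weight is at least 75).
    (i): 78 (respondent's 19 disregarded) ≥ 75 [met]
  Stage III.1 carried; the burden shifts to the respondent.
Stage III.2 — burden on respondent; standard: a substantially-more-likely showing (weight is at least 75).
    (j): 77 (petitioner's 58 disregarded) ≥ 75 [met]
  The respondent carries the last stage.
Every stage carried; the respondent prevails on this issue.
Per-issue: Issue I → respondent; Issue II → petitioner; Issue III → respondent. The petitioner must prevail on at least one issue; overall, the petitioner prevails.

petitioner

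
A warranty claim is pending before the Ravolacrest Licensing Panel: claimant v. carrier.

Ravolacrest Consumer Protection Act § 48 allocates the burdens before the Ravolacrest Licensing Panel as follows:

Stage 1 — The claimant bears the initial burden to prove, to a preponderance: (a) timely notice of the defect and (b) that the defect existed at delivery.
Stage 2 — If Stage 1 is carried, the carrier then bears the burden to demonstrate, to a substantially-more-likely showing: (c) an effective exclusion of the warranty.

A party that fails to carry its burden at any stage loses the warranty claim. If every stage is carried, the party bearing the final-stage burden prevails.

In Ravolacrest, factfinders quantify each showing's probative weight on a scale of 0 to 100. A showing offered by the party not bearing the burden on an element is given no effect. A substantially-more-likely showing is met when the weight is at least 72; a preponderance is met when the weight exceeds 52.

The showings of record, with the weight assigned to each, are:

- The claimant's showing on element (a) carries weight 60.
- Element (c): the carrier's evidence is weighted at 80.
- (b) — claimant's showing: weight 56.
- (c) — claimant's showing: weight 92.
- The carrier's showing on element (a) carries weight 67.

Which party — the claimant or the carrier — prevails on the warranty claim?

Stage 1 (claimant, a preponderance, weight exceeds 52): (a) 60 (carrier's 67 disregarded) > 52 — meets; (b) 56 > 52 — meets.
  Stage 1 is satisfied; the onus moves to the carrier.
Stage 2 (carrier, a substantially-more-likely showing, weight is at least 72): (c) 80 (claimant's 92 disregarded) ≥ 72 — meets.
  Stage 2 carried; the final stage is satisfied.
All stages carried — the carrier prevails.

carrier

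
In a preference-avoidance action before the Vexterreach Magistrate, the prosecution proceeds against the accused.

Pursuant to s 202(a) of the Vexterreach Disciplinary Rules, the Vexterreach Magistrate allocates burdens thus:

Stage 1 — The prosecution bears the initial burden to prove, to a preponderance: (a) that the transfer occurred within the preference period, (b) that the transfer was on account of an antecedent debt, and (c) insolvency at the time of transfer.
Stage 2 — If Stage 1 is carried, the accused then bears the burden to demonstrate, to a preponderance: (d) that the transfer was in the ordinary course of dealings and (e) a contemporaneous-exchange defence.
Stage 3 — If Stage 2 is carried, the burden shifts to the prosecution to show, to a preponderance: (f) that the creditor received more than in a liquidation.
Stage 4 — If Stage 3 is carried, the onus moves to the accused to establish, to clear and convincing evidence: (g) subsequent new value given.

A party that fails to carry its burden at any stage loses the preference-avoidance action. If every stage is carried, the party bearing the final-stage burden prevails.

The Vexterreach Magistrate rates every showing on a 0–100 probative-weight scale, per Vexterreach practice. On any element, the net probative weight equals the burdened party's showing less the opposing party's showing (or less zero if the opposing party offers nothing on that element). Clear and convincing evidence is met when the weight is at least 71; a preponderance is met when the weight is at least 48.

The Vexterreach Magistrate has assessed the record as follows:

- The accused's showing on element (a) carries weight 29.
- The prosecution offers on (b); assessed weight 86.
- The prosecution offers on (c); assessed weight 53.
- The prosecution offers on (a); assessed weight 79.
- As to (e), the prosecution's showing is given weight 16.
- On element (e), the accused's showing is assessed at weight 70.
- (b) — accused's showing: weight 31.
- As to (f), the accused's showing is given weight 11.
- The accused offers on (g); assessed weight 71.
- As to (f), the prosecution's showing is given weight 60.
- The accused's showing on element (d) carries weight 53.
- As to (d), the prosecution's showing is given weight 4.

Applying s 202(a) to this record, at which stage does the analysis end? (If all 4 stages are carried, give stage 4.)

stage 4

Stage 1 — burden on prosecution; standard: a preponderance (weight is at least 48).
    (a): 79 − 29 = 50 ≥ 48 [met]
    (b): 86 − 31 = 55 ≥ 48 [met]
    (c): 53 ≥ 48 [met]
  Stage 1 is satisfied; the onus moves to the accused.
Stage 2 — burden on accused; standard: a preponderance (weight is at least 48).
    (d): 53 − 4 = 49 ≥ 48 [met]
    (e): 70 − 16 = 54 ≥ 48 [met]
  Stage 2 carried; the burden shifts to the prosecution.
Stage 3 — burden on prosecution; standard: a preponderance (weight is at least 48).
    (f): 60 − 11 = 49 ≥ 48 [met]
  All elements met. The burden passes to the accused.
Stage 4 — burden on accused; standard: clear and convincing evidence (weight is at least 71).
    (g): 71 ≥ 71 [met]
  All elements met at the final stage.
With every stage satisfied, the accused prevails.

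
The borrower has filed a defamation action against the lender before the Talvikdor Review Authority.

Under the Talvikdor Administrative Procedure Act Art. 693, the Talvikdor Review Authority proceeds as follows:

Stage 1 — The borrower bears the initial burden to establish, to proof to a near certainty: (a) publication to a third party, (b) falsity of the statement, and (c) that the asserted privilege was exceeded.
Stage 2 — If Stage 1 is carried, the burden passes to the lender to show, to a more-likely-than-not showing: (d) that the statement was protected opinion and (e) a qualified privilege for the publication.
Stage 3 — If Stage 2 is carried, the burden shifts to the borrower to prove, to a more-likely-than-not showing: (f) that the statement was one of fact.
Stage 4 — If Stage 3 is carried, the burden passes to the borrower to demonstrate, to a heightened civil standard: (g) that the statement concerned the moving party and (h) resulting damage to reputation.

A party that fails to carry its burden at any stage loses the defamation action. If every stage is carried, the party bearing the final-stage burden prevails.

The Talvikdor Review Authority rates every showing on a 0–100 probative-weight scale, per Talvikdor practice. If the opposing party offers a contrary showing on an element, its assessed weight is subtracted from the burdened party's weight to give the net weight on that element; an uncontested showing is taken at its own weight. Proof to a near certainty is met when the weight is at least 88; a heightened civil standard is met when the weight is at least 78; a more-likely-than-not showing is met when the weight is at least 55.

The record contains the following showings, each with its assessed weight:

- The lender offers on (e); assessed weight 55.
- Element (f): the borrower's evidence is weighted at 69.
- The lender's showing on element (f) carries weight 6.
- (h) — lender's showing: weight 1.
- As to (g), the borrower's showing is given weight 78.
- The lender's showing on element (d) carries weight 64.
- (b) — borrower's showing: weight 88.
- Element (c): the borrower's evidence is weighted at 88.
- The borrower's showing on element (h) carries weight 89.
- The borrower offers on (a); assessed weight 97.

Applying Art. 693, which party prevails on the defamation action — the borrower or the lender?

borrower

Stage 1 — burden on borrower; standard: proof to a near certainty (weight is at least 88).
    (a): 97 ≥ 88 [met]
    (b): 88 ≥ 88 [met]
    (c): 88 ≥ 88 [met]
  Stage 1 carried; the burden shifts to the lender.
Stage 2 — burden on lender; standard: a more-likely-than-not showing (weight is at least 55).
    (d): 64 ≥ 55 [met]
    (e): 55 ≥ 55 [met]
  The lender carries Stage 2; the borrower now bears the burden.
Stage 3 — burden on borrower; standard: a more-likely-than-not showing (weight is at least 55).
    (f): 69 − 6 = 63 ≥ 55 [met]
  Stage 3 is satisfied; the borrower continues to bear the burden.
Stage 4 — burden on borrower; standard: a heightened civil standard (weight is at least 78).
    (g): 78 ≥ 78 [met]
    (h): 89 − 1 = 88 ≥ 78 [met]
  The borrower carries the last stage.
All stages carried — the borrower prevails.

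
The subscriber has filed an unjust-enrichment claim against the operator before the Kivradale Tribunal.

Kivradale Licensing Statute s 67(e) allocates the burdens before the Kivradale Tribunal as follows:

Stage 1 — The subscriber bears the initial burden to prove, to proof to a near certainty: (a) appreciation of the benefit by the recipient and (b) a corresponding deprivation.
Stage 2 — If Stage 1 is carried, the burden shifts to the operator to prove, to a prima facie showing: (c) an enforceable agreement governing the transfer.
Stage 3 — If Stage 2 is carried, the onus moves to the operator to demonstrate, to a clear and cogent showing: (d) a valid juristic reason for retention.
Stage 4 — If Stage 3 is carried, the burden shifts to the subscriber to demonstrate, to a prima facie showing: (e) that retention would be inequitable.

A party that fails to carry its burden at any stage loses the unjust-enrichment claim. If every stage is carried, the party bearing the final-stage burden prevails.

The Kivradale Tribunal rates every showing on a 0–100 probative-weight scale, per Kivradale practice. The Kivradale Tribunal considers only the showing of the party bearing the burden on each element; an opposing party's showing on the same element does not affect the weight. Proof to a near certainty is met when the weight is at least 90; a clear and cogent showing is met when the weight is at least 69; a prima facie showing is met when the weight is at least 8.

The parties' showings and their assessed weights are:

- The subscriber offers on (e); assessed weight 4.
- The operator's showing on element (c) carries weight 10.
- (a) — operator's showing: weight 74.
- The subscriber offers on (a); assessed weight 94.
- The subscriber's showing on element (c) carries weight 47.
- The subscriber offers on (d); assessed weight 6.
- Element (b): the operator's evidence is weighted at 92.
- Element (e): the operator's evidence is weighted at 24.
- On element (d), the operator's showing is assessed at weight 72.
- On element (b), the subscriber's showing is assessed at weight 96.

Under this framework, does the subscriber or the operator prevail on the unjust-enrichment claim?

operator

Stage 1 (subscriber, proof to a near certainty, weight is at least 90): (a) 94 (operator's 74 disregarded) ≥ 90 — meets; (b) 96 (operator's 92 disregarded) ≥ 90 — meets.
  Stage 1 carried; the burden shifts to the operator.
Stage 2 (operator, a prima facie showing, weight is at least 8): (c) 10 (subscriber's 47 disregarded) ≥ 8 — meets.
  Stage 2 is satisfied; the operator continues to bear the burden.
Stage 3 (operator, a clear and cogent showing, weight is at least 69): (d) 72 (subscriber's 6 disregarded) ≥ 69 — meets.
  Stage 3 is satisfied; the onus moves to the subscriber.
Stage 4 (subscriber, a prima facie showing, weight is at least 8): (e) 4 (operator's 24 disregarded) < 8 — fails.
  Stage 4 not carried; the subscriber fails its burden.
So the operator prevails.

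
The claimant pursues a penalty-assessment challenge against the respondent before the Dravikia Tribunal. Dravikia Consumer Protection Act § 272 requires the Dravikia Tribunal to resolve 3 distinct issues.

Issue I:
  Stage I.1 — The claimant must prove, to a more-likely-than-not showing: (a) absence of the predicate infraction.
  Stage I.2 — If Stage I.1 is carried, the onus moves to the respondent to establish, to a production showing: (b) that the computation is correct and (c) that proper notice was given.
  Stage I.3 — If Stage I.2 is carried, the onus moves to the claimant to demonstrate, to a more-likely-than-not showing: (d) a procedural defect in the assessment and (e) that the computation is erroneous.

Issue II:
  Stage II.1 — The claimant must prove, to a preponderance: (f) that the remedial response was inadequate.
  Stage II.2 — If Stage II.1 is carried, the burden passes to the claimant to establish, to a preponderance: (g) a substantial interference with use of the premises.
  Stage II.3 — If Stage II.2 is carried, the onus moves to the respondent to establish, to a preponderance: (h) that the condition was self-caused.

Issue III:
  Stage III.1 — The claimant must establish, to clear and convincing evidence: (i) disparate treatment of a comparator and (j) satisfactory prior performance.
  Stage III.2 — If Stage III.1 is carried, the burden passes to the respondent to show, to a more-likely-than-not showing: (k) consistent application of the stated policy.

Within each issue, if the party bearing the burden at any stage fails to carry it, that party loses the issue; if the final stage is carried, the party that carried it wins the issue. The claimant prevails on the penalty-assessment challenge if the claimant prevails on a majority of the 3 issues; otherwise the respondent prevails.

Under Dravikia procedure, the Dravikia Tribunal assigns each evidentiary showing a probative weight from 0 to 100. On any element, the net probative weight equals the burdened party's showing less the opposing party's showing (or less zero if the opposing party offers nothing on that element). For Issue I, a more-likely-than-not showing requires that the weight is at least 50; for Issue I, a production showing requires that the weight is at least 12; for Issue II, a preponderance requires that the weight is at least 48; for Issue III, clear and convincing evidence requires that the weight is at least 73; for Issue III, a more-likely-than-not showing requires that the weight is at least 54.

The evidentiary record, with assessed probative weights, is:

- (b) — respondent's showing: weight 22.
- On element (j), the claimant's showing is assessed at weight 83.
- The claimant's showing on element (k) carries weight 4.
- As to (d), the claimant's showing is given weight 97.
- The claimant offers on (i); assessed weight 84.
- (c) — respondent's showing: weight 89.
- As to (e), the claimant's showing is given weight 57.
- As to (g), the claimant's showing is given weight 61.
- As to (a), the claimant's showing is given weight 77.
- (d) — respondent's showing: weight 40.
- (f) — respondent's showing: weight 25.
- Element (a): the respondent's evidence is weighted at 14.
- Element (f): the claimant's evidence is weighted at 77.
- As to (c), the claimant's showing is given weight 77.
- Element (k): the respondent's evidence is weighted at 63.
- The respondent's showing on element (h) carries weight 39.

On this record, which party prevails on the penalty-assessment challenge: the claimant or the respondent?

claimant

— Issue I —
At Stage I.1 the claimant must meet a more-likely-than-not showing (weight is at least 50): on (a) the weight is 77 less the opposing 14 gives net 63, ≥ 50, so (a) meets the standard.
  All elements met. The burden passes to the respondent.
At Stage I.2 the respondent must meet a production showing (weight is at least 12): on (b) the weight is 22, ≥ 12, so (b) meets the standard; on (c) the weight is 89 less the opposing 77 gives net 12, ≥ 12, so (c) meets the standard.
  All elements met. The burden passes to the claimant.
At Stage I.3 the claimant must meet a more-likely-than-not showing (weight is at least 50): on (d) the weight is 97 less the opposing 40 gives net 57, ≥ 50, so (d) meets the standard; on (e) the weight is 57, which does reach 50, so (e) meets the standard.
  Stage I.3 carried; the final stage is satisfied.
With every stage satisfied, the claimant prevails on this issue.
— Issue II —
At Stage II.1 the claimant must meet a preponderance (weight is at least 48): on (f) the weight is 77 less the opposing 25 gives net 52, ≥ 48, so (f) meets the standard.
  All elements met. The claimant retains the burden for Stage II.2.
At Stage II.2 the claimant must meet a preponderance (weight is at least 48): on (g) the weight is 61, which does reach 48, so (g) meets the standard.
  Stage II.2 carried; the burden shifts to the respondent.
At Stage II.3 the respondent must meet a preponderance (weight is at least 48): on (h) the weight is 39, < 48, so (h) does not meet the standard.
  The respondent does not carry Stage II.3.
So the claimant prevails on this issue.
— Issue III —
Stage III.1 (claimant, clear and convincing evidence, weight is at least 73): (i) 84 ≥ 73 — meets; (j) 83 ≥ 73 — meets.
  Stage III.1 is satisfied; the onus moves to the respondent.
Stage III.2 (respondent, a more-likely-than-not showing, weight is at least 54): (k) net 63−4=59 ≥ 54 — meets.
  The respondent carries the last stage.
With every stage satisfied, the respondent prevails on this issue.
Per-issue: Issue I → claimant; Issue II → claimant; Issue III → respondent. The claimant must prevail on a majority of issues; overall, the claimant prevails.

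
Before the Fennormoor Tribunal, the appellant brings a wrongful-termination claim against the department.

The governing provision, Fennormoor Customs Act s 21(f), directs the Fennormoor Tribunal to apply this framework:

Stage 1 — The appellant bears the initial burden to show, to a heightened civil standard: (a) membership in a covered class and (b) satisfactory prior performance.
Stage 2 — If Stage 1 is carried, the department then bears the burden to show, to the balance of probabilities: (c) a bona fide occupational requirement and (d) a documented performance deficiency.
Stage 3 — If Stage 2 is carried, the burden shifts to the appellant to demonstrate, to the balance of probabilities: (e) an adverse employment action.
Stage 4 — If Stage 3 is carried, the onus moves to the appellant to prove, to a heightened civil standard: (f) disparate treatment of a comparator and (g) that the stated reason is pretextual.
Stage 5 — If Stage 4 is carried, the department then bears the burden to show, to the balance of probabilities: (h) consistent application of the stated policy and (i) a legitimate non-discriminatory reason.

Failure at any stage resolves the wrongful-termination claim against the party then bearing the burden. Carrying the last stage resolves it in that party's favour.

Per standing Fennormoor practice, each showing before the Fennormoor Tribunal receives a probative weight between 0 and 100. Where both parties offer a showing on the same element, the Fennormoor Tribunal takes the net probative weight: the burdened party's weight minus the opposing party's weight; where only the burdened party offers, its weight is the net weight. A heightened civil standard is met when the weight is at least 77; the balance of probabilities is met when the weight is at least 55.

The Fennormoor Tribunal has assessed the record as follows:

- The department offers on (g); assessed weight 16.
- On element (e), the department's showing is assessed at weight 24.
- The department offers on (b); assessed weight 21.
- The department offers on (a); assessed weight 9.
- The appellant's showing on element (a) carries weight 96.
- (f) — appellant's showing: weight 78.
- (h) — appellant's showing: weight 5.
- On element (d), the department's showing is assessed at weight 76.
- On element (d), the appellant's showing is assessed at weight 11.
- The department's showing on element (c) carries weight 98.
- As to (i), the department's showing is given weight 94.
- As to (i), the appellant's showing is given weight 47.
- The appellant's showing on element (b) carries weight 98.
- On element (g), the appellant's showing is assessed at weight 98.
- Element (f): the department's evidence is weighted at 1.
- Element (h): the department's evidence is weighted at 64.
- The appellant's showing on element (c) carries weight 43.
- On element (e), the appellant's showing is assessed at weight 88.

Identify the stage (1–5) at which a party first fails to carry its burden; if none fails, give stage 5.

stage 5

Stage 1 — burden on appellant; standard: a heightened civil standard (weight is at least 77).
    (a): 96 − 9 = 87 ≥ 77 [met]
    (b): 98 − 21 = 77 ≥ 77 [met]
  All elements met. The burden passes to the department.
Stage 2 — burden on department; standard: the balance of probabilities (weight is at least 55).
    (c): 98 − 43 = 55 ≥ 55 [met]
    (d): 76 − 11 = 65 ≥ 55 [met]
  The department carries Stage 2; the appellant now bears the burden.
Stage 3 — burden on appellant; standard: the balance of probabilities (weight is at least 55).
    (e): 88 − 24 = 64 ≥ 55 [met]
  All elements met. The appellant retains the burden for Stage 4.
Stage 4 — burden on appellant; standard: a heightened civil standard (weight is at least 77).
    (f): 78 − 1 = 77 ≥ 77 [met]
    (g): 98 − 16 = 82 ≥ 77 [met]
  Stage 4 carried; the burden shifts to the department.
Stage 5 — burden on department; standard: the balance of probabilities (weight is at least 55).
    (h): 64 − 5 = 59 ≥ 55 [met]
    (i): 94 − 47 = 47 < 55 [not met]
  Not every element is met, so the department fails to carry Stage 5.
The appellant prevails.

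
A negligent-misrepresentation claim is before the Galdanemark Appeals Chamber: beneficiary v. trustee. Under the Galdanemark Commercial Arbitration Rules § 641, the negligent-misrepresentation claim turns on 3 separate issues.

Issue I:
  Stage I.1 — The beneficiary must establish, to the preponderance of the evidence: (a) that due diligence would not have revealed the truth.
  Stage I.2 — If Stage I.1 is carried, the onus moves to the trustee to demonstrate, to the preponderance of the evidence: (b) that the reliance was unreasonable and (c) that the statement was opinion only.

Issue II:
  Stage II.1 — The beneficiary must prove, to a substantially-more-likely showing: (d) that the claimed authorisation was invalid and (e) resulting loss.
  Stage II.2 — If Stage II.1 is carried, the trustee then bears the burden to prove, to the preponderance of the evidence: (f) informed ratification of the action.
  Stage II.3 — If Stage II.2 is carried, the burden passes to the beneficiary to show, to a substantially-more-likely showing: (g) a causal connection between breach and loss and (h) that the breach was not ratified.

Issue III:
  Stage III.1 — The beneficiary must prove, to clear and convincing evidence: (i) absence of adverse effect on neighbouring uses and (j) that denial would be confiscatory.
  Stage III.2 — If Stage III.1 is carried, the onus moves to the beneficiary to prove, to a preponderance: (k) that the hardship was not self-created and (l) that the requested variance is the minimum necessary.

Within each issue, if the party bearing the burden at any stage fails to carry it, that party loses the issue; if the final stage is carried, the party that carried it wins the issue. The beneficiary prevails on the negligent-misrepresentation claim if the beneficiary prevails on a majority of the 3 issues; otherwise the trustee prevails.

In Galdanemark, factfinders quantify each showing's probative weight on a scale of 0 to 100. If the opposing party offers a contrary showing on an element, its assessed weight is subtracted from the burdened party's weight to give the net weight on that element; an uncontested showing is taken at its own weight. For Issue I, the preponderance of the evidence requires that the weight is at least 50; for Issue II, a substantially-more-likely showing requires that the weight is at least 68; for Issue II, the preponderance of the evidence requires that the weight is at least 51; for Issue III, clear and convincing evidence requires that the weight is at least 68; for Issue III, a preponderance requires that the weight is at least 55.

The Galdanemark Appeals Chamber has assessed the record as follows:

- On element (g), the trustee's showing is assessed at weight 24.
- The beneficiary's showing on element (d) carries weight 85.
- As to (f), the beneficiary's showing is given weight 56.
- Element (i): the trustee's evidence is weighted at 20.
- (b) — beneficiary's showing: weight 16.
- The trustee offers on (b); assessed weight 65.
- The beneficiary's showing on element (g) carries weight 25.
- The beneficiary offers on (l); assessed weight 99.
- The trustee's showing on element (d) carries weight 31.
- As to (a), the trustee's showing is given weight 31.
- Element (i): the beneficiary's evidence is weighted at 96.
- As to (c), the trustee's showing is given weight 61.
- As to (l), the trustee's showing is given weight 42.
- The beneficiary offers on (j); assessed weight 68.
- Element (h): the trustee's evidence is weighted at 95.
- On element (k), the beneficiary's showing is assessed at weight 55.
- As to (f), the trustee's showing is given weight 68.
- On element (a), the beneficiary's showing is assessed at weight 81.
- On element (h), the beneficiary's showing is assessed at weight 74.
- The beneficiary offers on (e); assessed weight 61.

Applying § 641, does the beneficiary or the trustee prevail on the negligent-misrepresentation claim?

beneficiary

— Issue I —
Stage I.1 (beneficiary, the preponderance of the evidence, weight is at least 50): (a) net 81−31=50 ≥ 50 — meets.
  Stage I.1 is satisfied; the onus moves to the trustee.
Stage I.2 (trustee, the preponderance of the evidence, weight is at least 50): (b) net 65−16=49 < 50 — fails; (c) 61 ≥ 50 — meets.
  Stage I.2 not carried; the trustee fails its burden.
So the beneficiary prevails on this issue.
— Issue II —
Stage II.1 — burden on beneficiary; standard: a substantially-more-likely showing (weight is at least 68).
    (d): 85 − 31 = 54 < 68 [not met]
    (e): 61 < 68 [not met]
  The beneficiary does not carry Stage II.1.
The trustee prevails on this issue.
— Issue III —
Stage III.1 — burden on beneficiary; standard: clear and convincing evidence (weight is at least 68).
    (i): 96 − 20 = 76 ≥ 68 [met]
    (j): 68 ≥ 68 [met]
  Stage III.1 carried; the burden remains with the beneficiary.
Stage III.2 — burden on beneficiary; standard: a preponderance (weight is at least 55).
    (k): 55 ≥ 55 [met]
    (l): 99 − 42 = 57 ≥ 55 [met]
  All elements met at the final stage.
With every stage satisfied, the beneficiary prevails on this issue.
Per-issue: Issue I → beneficiary; Issue II → trustee; Issue III → beneficiary. The beneficiary must prevail on a majority of issues; overall, the beneficiary prevails.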